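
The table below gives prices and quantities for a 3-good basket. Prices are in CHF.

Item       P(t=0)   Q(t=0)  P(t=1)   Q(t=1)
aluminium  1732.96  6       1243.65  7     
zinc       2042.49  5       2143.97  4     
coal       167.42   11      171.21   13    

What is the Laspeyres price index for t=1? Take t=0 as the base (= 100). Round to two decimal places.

Laspeyres price index uses base-period quantities as weights.
ΣP(t=1)·Q(t=0) = 1243.65×6 + 2143.97×5 + 171.21×11 = 7461.9 + 10719.85 + 1883.31 = 20065.06
ΣP(t=0)·Q(t=0) = 1732.96×6 + 2042.49×5 + 167.42×11 = 10397.76 + 10212.45 + 1841.62 = 22451.83
Index = 20065.06 / 22451.83 × 100 = 89.3694

89.37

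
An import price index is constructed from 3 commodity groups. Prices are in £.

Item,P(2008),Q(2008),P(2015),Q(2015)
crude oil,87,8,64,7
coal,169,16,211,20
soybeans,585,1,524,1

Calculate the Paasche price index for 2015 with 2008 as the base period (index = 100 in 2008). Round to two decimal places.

113.51

Paasche price index uses current-period quantities as weights.
ΣP(2015)·Q(2015) = 64×7 + 211×20 + 524×1 = 448 + 4220 + 524 = 5192
ΣP(2008)·Q(2015) = 87×7 + 169×20 + 585×1 = 609 + 3380 + 585 = 4574
Index = 5192 / 4574 × 100 = 113.5111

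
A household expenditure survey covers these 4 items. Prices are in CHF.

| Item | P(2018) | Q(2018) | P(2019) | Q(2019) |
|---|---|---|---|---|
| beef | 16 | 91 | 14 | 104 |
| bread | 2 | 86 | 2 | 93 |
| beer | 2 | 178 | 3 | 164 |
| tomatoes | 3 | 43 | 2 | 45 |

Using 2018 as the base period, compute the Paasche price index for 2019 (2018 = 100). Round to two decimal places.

96.15

Paasche price index uses current-period quantities as weights.
ΣP(2019)·Q(2019) = 14×104 + 2×93 + 3×164 + 2×45 = 1456 + 186 + 492 + 90 = 2224
ΣP(2018)·Q(2019) = 16×104 + 2×93 + 2×164 + 3×45 = 1664 + 186 + 328 + 135 = 2313
Index = 2224 / 2313 × 100 = 96.1522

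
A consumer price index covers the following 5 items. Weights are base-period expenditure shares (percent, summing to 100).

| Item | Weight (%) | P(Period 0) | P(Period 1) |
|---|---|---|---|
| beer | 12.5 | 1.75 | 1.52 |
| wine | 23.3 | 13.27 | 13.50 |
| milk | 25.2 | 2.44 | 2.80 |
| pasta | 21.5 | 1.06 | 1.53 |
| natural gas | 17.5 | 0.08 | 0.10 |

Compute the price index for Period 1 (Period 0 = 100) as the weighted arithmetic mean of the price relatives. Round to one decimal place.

beer: 12.5 × (1.52/1.75) = 12.5 × 0.868571 = 10.8571
wine: 23.3 × (13.50/13.27) = 23.3 × 1.017332 = 23.7038
milk: 25.2 × (2.80/2.44) = 25.2 × 1.147541 = 28.9180
pasta: 21.5 × (1.53/1.06) = 21.5 × 1.443396 = 31.0330
natural gas: 17.5 × (0.10/0.08) = 17.5 × 1.250000 = 21.8750
Index = Σ wᵢ·(p₁ᵢ/p₀ᵢ) = 10.8571 + 23.7038 + 28.9180 + 31.0330 + 21.8750 = 116.3870

116.4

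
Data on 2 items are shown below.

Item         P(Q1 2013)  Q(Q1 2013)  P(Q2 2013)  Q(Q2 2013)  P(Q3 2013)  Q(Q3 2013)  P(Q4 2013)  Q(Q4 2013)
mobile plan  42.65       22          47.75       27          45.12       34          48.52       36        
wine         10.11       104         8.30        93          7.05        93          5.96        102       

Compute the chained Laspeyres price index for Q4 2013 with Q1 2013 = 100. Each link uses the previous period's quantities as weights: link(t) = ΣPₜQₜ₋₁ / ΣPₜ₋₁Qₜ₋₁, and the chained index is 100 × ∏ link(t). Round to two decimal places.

Link Q1 2013→Q2 2013:
ΣP(Q2 2013)Q(Q1 2013) = 47.75×22 + 8.30×104 = 1050.5 + 863.2 = 1913.7
ΣP(Q1 2013)Q(Q1 2013) = 42.65×22 + 10.11×104 = 938.3 + 1051.44 = 1989.74
link = 1913.7/1989.74 = 0.961784
Link Q2 2013→Q3 2013:
ΣP(Q3 2013)Q(Q2 2013) = 45.12×27 + 7.05×93 = 1218.24 + 655.65 = 1873.89
ΣP(Q2 2013)Q(Q2 2013) = 47.75×27 + 8.30×93 = 1289.25 + 771.9 = 2061.15
link = 1873.89/2061.15 = 0.909148
Link Q3 2013→Q4 2013:
ΣP(Q4 2013)Q(Q3 2013) = 48.52×34 + 5.96×93 = 1649.68 + 554.28 = 2203.96
ΣP(Q3 2013)Q(Q3 2013) = 45.12×34 + 7.05×93 = 1534.08 + 655.65 = 2189.73
link = 2203.96/2189.73 = 1.006499
Chained index = 100 × 0.961784 × 0.909148 × 1.006499 = 88.0086

88.01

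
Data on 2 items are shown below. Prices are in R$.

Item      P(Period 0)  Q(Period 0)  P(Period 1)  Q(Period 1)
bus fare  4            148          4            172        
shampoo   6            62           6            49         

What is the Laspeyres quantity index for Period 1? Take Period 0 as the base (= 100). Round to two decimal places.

Laspeyres quantity index uses base-period prices as weights.
ΣP(Period 0)·Q(Period 1) = 4×172 + 6×49 = 688 + 294 = 982
ΣP(Period 0)·Q(Period 0) = 4×148 + 6×62 = 592 + 372 = 964
Index = 982 / 964 × 100 = 101.8672

101.87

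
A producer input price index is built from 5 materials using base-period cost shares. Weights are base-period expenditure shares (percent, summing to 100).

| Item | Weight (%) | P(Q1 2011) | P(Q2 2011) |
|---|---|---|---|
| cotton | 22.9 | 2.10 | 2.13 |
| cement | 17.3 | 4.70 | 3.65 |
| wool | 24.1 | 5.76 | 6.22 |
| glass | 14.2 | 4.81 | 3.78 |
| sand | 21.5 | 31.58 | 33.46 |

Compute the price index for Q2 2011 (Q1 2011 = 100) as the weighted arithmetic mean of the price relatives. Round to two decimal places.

cotton: 22.9 × (2.13/2.10) = 22.9 × 1.014286 = 23.2271
cement: 17.3 × (3.65/4.70) = 17.3 × 0.776596 = 13.4351
wool: 24.1 × (6.22/5.76) = 24.1 × 1.079861 = 26.0247
glass: 14.2 × (3.78/4.81) = 14.2 × 0.785863 = 11.1593
sand: 21.5 × (33.46/31.58) = 21.5 × 1.059531 = 22.7799
Index = Σ wᵢ·(p₁ᵢ/p₀ᵢ) = 23.2271 + 13.4351 + 26.0247 + 11.1593 + 22.7799 = 96.6261

96.63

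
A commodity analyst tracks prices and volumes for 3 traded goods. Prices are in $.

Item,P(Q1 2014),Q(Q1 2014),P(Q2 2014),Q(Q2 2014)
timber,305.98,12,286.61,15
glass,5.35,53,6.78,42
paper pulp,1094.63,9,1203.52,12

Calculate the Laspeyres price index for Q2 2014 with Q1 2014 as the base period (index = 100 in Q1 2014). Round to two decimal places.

105.96

Laspeyres price index uses base-period quantities as weights.
ΣP(Q2 2014)·Q(Q1 2014) = 286.61×12 + 6.78×53 + 1203.52×9 = 3439.32 + 359.34 + 10831.68 = 14630.34
ΣP(Q1 2014)·Q(Q1 2014) = 305.98×12 + 5.35×53 + 1094.63×9 = 3671.76 + 283.55 + 9851.67 = 13806.98
Index = 14630.34 / 13806.98 × 100 = 105.9634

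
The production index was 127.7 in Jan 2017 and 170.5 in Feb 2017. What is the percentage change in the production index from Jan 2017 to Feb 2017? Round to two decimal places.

33.52%

Change = (170.5 − 127.7) / 127.7 × 100
       = 42.8 / 127.7 × 100 = 33.5161%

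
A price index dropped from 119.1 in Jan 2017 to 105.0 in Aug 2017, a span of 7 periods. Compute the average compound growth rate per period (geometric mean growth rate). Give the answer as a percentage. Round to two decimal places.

-1.78%

Growth factor = (105.0/119.1)^(1/7) = (0.881612)^(1/7) = 0.982161
Growth rate = 0.982161 − 1 = -0.017839 = -1.7839%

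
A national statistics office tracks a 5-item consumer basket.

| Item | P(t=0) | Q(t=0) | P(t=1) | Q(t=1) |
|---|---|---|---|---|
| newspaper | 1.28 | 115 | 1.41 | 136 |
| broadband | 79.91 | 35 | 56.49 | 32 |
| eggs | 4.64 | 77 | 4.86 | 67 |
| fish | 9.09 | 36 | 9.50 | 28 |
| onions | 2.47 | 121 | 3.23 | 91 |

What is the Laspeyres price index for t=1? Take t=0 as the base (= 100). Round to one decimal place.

82.7

Laspeyres price index uses base-period quantities as weights.
ΣP(t=1)·Q(t=0) = 1.41×115 + 56.49×35 + 4.86×77 + 9.50×36 + 3.23×121 = 162.15 + 1977.15 + 374.22 + 342 + 390.83 = 3246.35
ΣP(t=0)·Q(t=0) = 1.28×115 + 79.91×35 + 4.64×77 + 9.09×36 + 2.47×121 = 147.2 + 2796.85 + 357.28 + 327.24 + 298.87 = 3927.44
Index = 3246.35 / 3927.44 × 100 = 82.6582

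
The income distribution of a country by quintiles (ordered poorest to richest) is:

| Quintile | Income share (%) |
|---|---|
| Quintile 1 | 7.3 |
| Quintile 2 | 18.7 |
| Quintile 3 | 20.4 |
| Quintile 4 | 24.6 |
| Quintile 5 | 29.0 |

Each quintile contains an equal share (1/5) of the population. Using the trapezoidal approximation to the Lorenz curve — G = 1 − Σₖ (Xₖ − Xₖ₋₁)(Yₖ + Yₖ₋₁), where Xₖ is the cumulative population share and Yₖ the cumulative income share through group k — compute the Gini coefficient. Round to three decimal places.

0.197

Cumulative income shares Yₖ: 0.0730, 0.2600, 0.4640, 0.7100, 1.0000
Σ (Xₖ−Xₖ₋₁)(Yₖ+Yₖ₋₁) = (1/5)(0.0730+0.0000) + (1/5)(0.2600+0.0730) + (1/5)(0.4640+0.2600) + (1/5)(0.7100+0.4640) + (1/5)(1.0000+0.7100)
  = 0.0146 + 0.0666 + 0.1448 + 0.2348 + 0.3420 = 0.8028
G = 1 − 0.8028 = 0.1972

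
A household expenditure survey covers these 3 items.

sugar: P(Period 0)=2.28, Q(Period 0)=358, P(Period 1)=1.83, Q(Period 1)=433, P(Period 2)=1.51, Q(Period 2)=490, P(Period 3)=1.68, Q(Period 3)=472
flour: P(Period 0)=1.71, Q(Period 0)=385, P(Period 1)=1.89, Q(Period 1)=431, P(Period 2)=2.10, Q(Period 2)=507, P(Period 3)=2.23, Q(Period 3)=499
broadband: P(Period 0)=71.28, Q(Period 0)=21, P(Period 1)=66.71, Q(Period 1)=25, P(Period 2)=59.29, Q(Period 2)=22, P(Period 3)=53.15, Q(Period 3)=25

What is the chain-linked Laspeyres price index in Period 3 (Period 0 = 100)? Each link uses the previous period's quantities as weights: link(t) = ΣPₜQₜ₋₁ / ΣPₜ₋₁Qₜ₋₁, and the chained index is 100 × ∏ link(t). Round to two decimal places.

87.40

Link Period 0→Period 1:
ΣP(Period 1)Q(Period 0) = 1.83×358 + 1.89×385 + 66.71×21 = 655.14 + 727.65 + 1400.91 = 2783.7
ΣP(Period 0)Q(Period 0) = 2.28×358 + 1.71×385 + 71.28×21 = 816.24 + 658.35 + 1496.88 = 2971.47
link = 2783.7/2971.47 = 0.936809
Link Period 1→Period 2:
ΣP(Period 2)Q(Period 1) = 1.51×433 + 2.10×431 + 59.29×25 = 653.83 + 905.1 + 1482.25 = 3041.18
ΣP(Period 1)Q(Period 1) = 1.83×433 + 1.89×431 + 66.71×25 = 792.39 + 814.59 + 1667.75 = 3274.73
link = 3041.18/3274.73 = 0.928681
Link Period 2→Period 3:
ΣP(Period 3)Q(Period 2) = 1.68×490 + 2.23×507 + 53.15×22 = 823.2 + 1130.61 + 1169.3 = 3123.11
ΣP(Period 2)Q(Period 2) = 1.51×490 + 2.10×507 + 59.29×22 = 739.9 + 1064.7 + 1304.38 = 3108.98
link = 3123.11/3108.98 = 1.004545
Chained index = 100 × 0.936809 × 0.928681 × 1.004545 = 87.3951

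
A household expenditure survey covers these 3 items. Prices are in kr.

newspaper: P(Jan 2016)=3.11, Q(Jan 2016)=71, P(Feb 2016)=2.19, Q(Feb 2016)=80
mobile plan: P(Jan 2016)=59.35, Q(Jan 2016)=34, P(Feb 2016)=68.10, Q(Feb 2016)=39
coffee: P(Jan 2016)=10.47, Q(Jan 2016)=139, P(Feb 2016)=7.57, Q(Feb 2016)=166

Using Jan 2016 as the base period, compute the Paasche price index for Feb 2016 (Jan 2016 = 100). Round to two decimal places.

95.03

Paasche price index uses current-period quantities as weights.
ΣP(Feb 2016)·Q(Feb 2016) = 2.19×80 + 68.10×39 + 7.57×166 = 175.2 + 2655.9 + 1256.62 = 4087.72
ΣP(Jan 2016)·Q(Feb 2016) = 3.11×80 + 59.35×39 + 10.47×166 = 248.8 + 2314.65 + 1738.02 = 4301.47
Index = 4087.72 / 4301.47 × 100 = 95.0308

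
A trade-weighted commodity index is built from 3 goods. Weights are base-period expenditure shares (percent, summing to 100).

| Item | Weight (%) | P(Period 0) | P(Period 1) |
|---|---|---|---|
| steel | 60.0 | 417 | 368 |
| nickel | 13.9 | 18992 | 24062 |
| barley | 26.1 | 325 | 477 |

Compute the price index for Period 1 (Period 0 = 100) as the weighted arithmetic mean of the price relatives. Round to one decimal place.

108.9

steel: 60.0 × (368/417) = 60.0 × 0.882494 = 52.9496
nickel: 13.9 × (24062/18992) = 13.9 × 1.266955 = 17.6107
barley: 26.1 × (477/325) = 26.1 × 1.467692 = 38.3068
Index = Σ wᵢ·(p₁ᵢ/p₀ᵢ) = 52.9496 + 17.6107 + 38.3068 = 108.8671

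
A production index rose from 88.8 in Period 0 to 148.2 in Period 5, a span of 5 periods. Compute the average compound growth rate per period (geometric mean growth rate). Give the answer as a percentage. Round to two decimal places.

Growth factor = (148.2/88.8)^(1/5) = (1.668919)^(1/5) = 1.107866
Growth rate = 1.107866 − 1 = 0.107866 = 10.7866%

10.79%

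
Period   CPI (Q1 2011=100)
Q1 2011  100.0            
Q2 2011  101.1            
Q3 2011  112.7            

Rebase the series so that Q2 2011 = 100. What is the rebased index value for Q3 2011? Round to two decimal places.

111.47

Rebased(Q3 2011) = 112.7 / 101.1 × 100 = 111.4738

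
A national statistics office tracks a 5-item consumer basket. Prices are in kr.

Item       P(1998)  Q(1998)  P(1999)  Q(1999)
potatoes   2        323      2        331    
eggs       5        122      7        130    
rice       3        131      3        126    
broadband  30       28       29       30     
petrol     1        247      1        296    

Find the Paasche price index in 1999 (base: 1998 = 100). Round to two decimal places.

Paasche price index uses current-period quantities as weights.
ΣP(1999)·Q(1999) = 2×331 + 7×130 + 3×126 + 29×30 + 1×296 = 662 + 910 + 378 + 870 + 296 = 3116
ΣP(1998)·Q(1999) = 2×331 + 5×130 + 3×126 + 30×30 + 1×296 = 662 + 650 + 378 + 900 + 296 = 2886
Index = 3116 / 2886 × 100 = 107.9695

107.97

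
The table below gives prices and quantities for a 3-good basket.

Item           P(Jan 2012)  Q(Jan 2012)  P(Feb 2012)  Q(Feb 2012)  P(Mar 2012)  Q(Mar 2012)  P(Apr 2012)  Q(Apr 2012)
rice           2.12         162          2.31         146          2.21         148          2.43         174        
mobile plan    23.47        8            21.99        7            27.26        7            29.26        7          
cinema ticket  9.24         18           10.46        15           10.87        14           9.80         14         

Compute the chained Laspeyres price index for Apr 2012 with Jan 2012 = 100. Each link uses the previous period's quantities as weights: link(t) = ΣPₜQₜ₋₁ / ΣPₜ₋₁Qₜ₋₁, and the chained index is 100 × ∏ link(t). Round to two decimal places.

Link Jan 2012→Feb 2012:
ΣP(Feb 2012)Q(Jan 2012) = 2.31×162 + 21.99×8 + 10.46×18 = 374.22 + 175.92 + 188.28 = 738.42
ΣP(Jan 2012)Q(Jan 2012) = 2.12×162 + 23.47×8 + 9.24×18 = 343.44 + 187.76 + 166.32 = 697.52
link = 738.42/697.52 = 1.058636
Link Feb 2012→Mar 2012:
ΣP(Mar 2012)Q(Feb 2012) = 2.21×146 + 27.26×7 + 10.87×15 = 322.66 + 190.82 + 163.05 = 676.53
ΣP(Feb 2012)Q(Feb 2012) = 2.31×146 + 21.99×7 + 10.46×15 = 337.26 + 153.93 + 156.9 = 648.09
link = 676.53/648.09 = 1.043883
Link Mar 2012→Apr 2012:
ΣP(Apr 2012)Q(Mar 2012) = 2.43×148 + 29.26×7 + 9.80×14 = 359.64 + 204.82 + 137.2 = 701.66
ΣP(Mar 2012)Q(Mar 2012) = 2.21×148 + 27.26×7 + 10.87×14 = 327.08 + 190.82 + 152.18 = 670.08
link = 701.66/670.08 = 1.047129
Chained index = 100 × 1.058636 × 1.043883 × 1.047129 = 115.7174

115.72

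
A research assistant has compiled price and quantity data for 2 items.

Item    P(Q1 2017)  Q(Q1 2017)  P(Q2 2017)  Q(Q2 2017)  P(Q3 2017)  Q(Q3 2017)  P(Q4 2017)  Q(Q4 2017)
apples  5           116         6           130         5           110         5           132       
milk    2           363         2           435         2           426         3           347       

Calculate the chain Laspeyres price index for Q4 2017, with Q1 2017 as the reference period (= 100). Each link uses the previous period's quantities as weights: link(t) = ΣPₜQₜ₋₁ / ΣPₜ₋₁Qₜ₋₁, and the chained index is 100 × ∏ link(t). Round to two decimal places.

Link Q1 2017→Q2 2017:
ΣP(Q2 2017)Q(Q1 2017) = 6×116 + 2×363 = 696 + 726 = 1422
ΣP(Q1 2017)Q(Q1 2017) = 5×116 + 2×363 = 580 + 726 = 1306
link = 1422/1306 = 1.088821
Link Q2 2017→Q3 2017:
ΣP(Q3 2017)Q(Q2 2017) = 5×130 + 2×435 = 650 + 870 = 1520
ΣP(Q2 2017)Q(Q2 2017) = 6×130 + 2×435 = 780 + 870 = 1650
link = 1520/1650 = 0.921212
Link Q3 2017→Q4 2017:
ΣP(Q4 2017)Q(Q3 2017) = 5×110 + 3×426 = 550 + 1278 = 1828
ΣP(Q3 2017)Q(Q3 2017) = 5×110 + 2×426 = 550 + 852 = 1402
link = 1828/1402 = 1.303852
Chained index = 100 × 1.088821 × 0.921212 × 1.303852 = 130.7809

130.78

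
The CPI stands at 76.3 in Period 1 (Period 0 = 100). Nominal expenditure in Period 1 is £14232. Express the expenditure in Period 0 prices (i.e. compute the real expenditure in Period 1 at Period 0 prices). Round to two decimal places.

Real = Nominal ÷ (Index/100) = 14232 ÷ (76.3/100)
     = 14232 ÷ 0.763 = 18652.6868

18652.69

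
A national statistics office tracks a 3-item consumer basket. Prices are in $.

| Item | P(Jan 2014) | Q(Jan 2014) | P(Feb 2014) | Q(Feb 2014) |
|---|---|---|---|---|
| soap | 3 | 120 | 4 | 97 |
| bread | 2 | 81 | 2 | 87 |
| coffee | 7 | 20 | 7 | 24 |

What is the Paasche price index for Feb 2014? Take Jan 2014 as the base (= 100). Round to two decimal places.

Paasche price index uses current-period quantities as weights.
ΣP(Feb 2014)·Q(Feb 2014) = 4×97 + 2×87 + 7×24 = 388 + 174 + 168 = 730
ΣP(Jan 2014)·Q(Feb 2014) = 3×97 + 2×87 + 7×24 = 291 + 174 + 168 = 633
Index = 730 / 633 × 100 = 115.3239

115.32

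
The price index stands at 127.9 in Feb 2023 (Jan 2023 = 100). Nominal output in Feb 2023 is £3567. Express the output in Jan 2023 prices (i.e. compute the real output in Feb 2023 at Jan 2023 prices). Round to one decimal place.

2788.9

Real = Nominal ÷ (Index/100) = 3567 ÷ (127.9/100)
     = 3567 ÷ 1.279 = 2788.8976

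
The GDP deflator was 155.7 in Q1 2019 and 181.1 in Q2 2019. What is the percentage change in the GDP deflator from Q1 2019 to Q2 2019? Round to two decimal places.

16.31%

Change = (181.1 − 155.7) / 155.7 × 100
       = 25.4 / 155.7 × 100 = 16.3134%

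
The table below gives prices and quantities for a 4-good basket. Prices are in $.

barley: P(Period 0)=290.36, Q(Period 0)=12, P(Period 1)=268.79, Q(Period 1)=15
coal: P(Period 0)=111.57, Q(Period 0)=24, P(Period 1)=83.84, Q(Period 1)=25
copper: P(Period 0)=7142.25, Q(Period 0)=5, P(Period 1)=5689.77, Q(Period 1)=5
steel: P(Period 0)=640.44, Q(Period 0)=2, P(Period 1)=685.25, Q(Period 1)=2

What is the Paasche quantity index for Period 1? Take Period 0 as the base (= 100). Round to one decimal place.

102.5

Paasche quantity index uses current-period prices as weights.
ΣP(Period 1)·Q(Period 1) = 268.79×15 + 83.84×25 + 5689.77×5 + 685.25×2 = 4031.85 + 2096 + 28448.85 + 1370.5 = 35947.2
ΣP(Period 1)·Q(Period 0) = 268.79×12 + 83.84×24 + 5689.77×5 + 685.25×2 = 3225.48 + 2012.16 + 28448.85 + 1370.5 = 35056.99
Index = 35947.2 / 35056.99 × 100 = 102.5393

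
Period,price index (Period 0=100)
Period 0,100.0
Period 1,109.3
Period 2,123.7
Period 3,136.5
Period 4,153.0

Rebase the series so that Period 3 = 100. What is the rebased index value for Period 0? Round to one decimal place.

73.3

Rebased(Period 0) = 100.0 / 136.5 × 100 = 73.2601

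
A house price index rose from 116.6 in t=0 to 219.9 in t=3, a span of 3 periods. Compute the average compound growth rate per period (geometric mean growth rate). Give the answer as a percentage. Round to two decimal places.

Growth factor = (219.9/116.6)^(1/3) = (1.885935)^(1/3) = 1.235499
Growth rate = 1.235499 − 1 = 0.235499 = 23.5499%

23.55%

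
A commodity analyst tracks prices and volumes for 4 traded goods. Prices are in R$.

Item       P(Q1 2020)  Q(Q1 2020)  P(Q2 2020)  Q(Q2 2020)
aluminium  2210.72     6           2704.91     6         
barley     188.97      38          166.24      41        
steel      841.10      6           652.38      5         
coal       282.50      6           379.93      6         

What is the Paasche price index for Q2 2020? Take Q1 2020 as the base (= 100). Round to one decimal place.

Paasche price index uses current-period quantities as weights.
ΣP(Q2 2020)·Q(Q2 2020) = 2704.91×6 + 166.24×41 + 652.38×5 + 379.93×6 = 16229.46 + 6815.84 + 3261.9 + 2279.58 = 28586.78
ΣP(Q1 2020)·Q(Q2 2020) = 2210.72×6 + 188.97×41 + 841.10×5 + 282.50×6 = 13264.32 + 7747.77 + 4205.5 + 1695 = 26912.59
Index = 28586.78 / 26912.59 × 100 = 106.2208

106.2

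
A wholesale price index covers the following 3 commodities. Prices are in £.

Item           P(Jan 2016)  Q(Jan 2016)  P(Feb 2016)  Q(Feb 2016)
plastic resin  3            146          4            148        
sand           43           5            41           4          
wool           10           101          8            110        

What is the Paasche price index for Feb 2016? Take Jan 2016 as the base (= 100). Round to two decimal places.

95.34

Paasche price index uses current-period quantities as weights.
ΣP(Feb 2016)·Q(Feb 2016) = 4×148 + 41×4 + 8×110 = 592 + 164 + 880 = 1636
ΣP(Jan 2016)·Q(Feb 2016) = 3×148 + 43×4 + 10×110 = 444 + 172 + 1100 = 1716
Index = 1636 / 1716 × 100 = 95.3380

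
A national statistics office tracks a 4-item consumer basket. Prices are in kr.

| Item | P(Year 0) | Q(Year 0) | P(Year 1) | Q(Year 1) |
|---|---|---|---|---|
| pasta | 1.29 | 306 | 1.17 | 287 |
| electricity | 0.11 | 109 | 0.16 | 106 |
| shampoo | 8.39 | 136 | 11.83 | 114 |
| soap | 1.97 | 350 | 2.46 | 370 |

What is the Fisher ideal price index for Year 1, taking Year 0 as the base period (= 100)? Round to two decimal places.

Laspeyres component (base-period weights):
ΣP(Year 1)Q(Year 0) = 1.17×306 + 0.16×109 + 11.83×136 + 2.46×350 = 358.02 + 17.44 + 1608.88 + 861 = 2845.34
ΣP(Year 0)Q(Year 0) = 1.29×306 + 0.11×109 + 8.39×136 + 1.97×350 = 394.74 + 11.99 + 1141.04 + 689.5 = 2237.27
L = 2845.34 / 2237.27 × 100 = 127.1791
Paasche component (current-period weights):
ΣP(Year 1)Q(Year 1) = 1.17×287 + 0.16×106 + 11.83×114 + 2.46×370 = 335.79 + 16.96 + 1348.62 + 910.2 = 2611.57
ΣP(Year 0)Q(Year 1) = 1.29×287 + 0.11×106 + 8.39×114 + 1.97×370 = 370.23 + 11.66 + 956.46 + 728.9 = 2067.25
P = 2611.57 / 2067.25 × 100 = 126.3306
Fisher = √(L × P) = √(127.1791 × 126.3306) = 126.7542

126.75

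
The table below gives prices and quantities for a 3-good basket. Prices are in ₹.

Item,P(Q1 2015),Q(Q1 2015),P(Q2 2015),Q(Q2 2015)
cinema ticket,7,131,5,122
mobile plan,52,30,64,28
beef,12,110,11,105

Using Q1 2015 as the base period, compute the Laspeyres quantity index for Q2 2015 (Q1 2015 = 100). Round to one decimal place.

Laspeyres quantity index uses base-period prices as weights.
ΣP(Q1 2015)·Q(Q2 2015) = 7×122 + 52×28 + 12×105 = 854 + 1456 + 1260 = 3570
ΣP(Q1 2015)·Q(Q1 2015) = 7×131 + 52×30 + 12×110 = 917 + 1560 + 1320 = 3797
Index = 3570 / 3797 × 100 = 94.0216

94.0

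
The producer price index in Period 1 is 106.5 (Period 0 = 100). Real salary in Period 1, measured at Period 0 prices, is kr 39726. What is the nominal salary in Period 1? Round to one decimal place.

42308.2

Nominal = Real × (Index/100) = 39726 × (106.5/100)
        = 39726 × 1.065 = 42308.1900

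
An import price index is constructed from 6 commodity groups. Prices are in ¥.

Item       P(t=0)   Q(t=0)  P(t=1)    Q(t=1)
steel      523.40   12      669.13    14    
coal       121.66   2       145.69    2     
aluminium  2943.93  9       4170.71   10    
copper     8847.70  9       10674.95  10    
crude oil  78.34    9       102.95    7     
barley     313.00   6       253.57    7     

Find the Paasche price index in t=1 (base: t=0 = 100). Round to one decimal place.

Paasche price index uses current-period quantities as weights.
ΣP(t=1)·Q(t=1) = 669.13×14 + 145.69×2 + 4170.71×10 + 10674.95×10 + 102.95×7 + 253.57×7 = 9367.82 + 291.38 + 41707.1 + 106749.5 + 720.65 + 1774.99 = 160611.44
ΣP(t=0)·Q(t=1) = 523.40×14 + 121.66×2 + 2943.93×10 + 8847.70×10 + 78.34×7 + 313.00×7 = 7327.6 + 243.32 + 29439.3 + 88477 + 548.38 + 2191 = 128226.6
Index = 160611.44 / 128226.6 × 100 = 125.2559

125.3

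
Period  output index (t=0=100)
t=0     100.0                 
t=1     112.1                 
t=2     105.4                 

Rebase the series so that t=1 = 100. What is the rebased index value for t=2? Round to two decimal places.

Rebased(t=2) = 105.4 / 112.1 × 100 = 94.0232

94.02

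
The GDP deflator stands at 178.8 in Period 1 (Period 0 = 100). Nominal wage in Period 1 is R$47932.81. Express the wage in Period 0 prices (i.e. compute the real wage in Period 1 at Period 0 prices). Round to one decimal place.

26808.1

Real = Nominal ÷ (Index/100) = 47932.81 ÷ (178.8/100)
     = 47932.81 ÷ 1.788 = 26808.0593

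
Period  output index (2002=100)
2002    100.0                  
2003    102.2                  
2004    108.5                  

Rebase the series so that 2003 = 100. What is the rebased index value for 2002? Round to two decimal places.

Rebased(2002) = 100.0 / 102.2 × 100 = 97.8474

97.85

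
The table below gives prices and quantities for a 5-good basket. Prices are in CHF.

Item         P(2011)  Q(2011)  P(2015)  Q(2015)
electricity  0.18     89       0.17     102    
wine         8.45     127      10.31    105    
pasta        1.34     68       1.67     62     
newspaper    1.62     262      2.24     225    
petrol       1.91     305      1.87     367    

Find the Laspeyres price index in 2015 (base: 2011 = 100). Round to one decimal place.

Laspeyres price index uses base-period quantities as weights.
ΣP(2015)·Q(2011) = 0.17×89 + 10.31×127 + 1.67×68 + 2.24×262 + 1.87×305 = 15.13 + 1309.37 + 113.56 + 586.88 + 570.35 = 2595.29
ΣP(2011)·Q(2011) = 0.18×89 + 8.45×127 + 1.34×68 + 1.62×262 + 1.91×305 = 16.02 + 1073.15 + 91.12 + 424.44 + 582.55 = 2187.28
Index = 2595.29 / 2187.28 × 100 = 118.6538

118.7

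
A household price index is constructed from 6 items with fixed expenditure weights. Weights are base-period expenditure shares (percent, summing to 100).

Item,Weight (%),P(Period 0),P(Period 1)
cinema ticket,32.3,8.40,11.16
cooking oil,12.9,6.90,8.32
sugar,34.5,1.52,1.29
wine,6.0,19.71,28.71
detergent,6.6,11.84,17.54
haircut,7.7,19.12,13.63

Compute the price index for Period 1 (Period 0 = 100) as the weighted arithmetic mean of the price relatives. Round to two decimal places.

cinema ticket: 32.3 × (11.16/8.40) = 32.3 × 1.328571 = 42.9129
cooking oil: 12.9 × (8.32/6.90) = 12.9 × 1.205797 = 15.5548
sugar: 34.5 × (1.29/1.52) = 34.5 × 0.848684 = 29.2796
wine: 6.0 × (28.71/19.71) = 6.0 × 1.456621 = 8.7397
detergent: 6.6 × (17.54/11.84) = 6.6 × 1.481419 = 9.7774
haircut: 7.7 × (13.63/19.12) = 7.7 × 0.712866 = 5.4891
Index = Σ wᵢ·(p₁ᵢ/p₀ᵢ) = 42.9129 + 15.5548 + 29.2796 + 8.7397 + 9.7774 + 5.4891 = 111.7534

111.75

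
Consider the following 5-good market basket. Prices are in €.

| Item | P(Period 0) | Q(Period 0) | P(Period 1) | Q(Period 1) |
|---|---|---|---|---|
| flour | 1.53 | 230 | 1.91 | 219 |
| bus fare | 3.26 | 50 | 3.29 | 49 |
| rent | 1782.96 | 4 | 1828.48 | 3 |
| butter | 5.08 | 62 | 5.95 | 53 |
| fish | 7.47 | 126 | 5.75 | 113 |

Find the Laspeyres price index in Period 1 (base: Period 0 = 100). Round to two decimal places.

101.22

Laspeyres price index uses base-period quantities as weights.
ΣP(Period 1)·Q(Period 0) = 1.91×230 + 3.29×50 + 1828.48×4 + 5.95×62 + 5.75×126 = 439.3 + 164.5 + 7313.92 + 368.9 + 724.5 = 9011.12
ΣP(Period 0)·Q(Period 0) = 1.53×230 + 3.26×50 + 1782.96×4 + 5.08×62 + 7.47×126 = 351.9 + 163 + 7131.84 + 314.96 + 941.22 = 8902.92
Index = 9011.12 / 8902.92 × 100 = 101.2153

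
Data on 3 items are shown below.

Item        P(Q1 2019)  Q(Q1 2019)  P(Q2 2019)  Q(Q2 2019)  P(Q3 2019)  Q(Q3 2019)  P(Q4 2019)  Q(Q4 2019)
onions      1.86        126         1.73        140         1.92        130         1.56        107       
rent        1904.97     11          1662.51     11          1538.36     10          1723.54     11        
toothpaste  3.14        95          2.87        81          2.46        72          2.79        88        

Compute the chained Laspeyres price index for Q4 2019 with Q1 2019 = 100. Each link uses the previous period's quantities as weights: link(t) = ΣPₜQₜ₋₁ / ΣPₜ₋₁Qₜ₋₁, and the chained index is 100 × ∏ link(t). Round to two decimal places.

Link Q1 2019→Q2 2019:
ΣP(Q2 2019)Q(Q1 2019) = 1.73×126 + 1662.51×11 + 2.87×95 = 217.98 + 18287.61 + 272.65 = 18778.24
ΣP(Q1 2019)Q(Q1 2019) = 1.86×126 + 1904.97×11 + 3.14×95 = 234.36 + 20954.67 + 298.3 = 21487.33
link = 18778.24/21487.33 = 0.873922
Link Q2 2019→Q3 2019:
ΣP(Q3 2019)Q(Q2 2019) = 1.92×140 + 1538.36×11 + 2.46×81 = 268.8 + 16921.96 + 199.26 = 17390.02
ΣP(Q2 2019)Q(Q2 2019) = 1.73×140 + 1662.51×11 + 2.87×81 = 242.2 + 18287.61 + 232.47 = 18762.28
link = 17390.02/18762.28 = 0.926861
Link Q3 2019→Q4 2019:
ΣP(Q4 2019)Q(Q3 2019) = 1.56×130 + 1723.54×10 + 2.79×72 = 202.8 + 17235.4 + 200.88 = 17639.08
ΣP(Q3 2019)Q(Q3 2019) = 1.92×130 + 1538.36×10 + 2.46×72 = 249.6 + 15383.6 + 177.12 = 15810.32
link = 17639.08/15810.32 = 1.115669
Chained index = 100 × 0.873922 × 0.926861 × 1.115669 = 90.3696

90.37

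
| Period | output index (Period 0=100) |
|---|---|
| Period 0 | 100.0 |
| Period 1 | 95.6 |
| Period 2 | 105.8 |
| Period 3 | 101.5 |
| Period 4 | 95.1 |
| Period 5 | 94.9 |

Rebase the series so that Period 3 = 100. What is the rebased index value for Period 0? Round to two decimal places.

98.52

Rebased(Period 0) = 100.0 / 101.5 × 100 = 98.5222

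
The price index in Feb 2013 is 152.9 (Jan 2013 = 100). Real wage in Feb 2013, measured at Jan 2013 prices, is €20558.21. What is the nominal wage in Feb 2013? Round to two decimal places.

31433.50

Nominal = Real × (Index/100) = 20558.21 × (152.9/100)
        = 20558.21 × 1.529 = 31433.5031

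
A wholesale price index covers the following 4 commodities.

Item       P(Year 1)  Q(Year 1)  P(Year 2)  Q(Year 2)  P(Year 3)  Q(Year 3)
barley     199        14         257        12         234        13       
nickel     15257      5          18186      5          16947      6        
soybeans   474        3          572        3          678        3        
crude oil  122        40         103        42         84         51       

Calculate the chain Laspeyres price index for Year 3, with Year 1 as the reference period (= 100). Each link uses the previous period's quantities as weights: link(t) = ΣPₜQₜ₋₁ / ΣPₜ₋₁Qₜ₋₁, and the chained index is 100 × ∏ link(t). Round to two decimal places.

Link Year 1→Year 2:
ΣP(Year 2)Q(Year 1) = 257×14 + 18186×5 + 572×3 + 103×40 = 3598 + 90930 + 1716 + 4120 = 100364
ΣP(Year 1)Q(Year 1) = 199×14 + 15257×5 + 474×3 + 122×40 = 2786 + 76285 + 1422 + 4880 = 85373
link = 100364/85373 = 1.175594
Link Year 2→Year 3:
ΣP(Year 3)Q(Year 2) = 234×12 + 16947×5 + 678×3 + 84×42 = 2808 + 84735 + 2034 + 3528 = 93105
ΣP(Year 2)Q(Year 2) = 257×12 + 18186×5 + 572×3 + 103×42 = 3084 + 90930 + 1716 + 4326 = 100056
link = 93105/100056 = 0.930529
Chained index = 100 × 1.175594 × 0.930529 = 109.3924

109.39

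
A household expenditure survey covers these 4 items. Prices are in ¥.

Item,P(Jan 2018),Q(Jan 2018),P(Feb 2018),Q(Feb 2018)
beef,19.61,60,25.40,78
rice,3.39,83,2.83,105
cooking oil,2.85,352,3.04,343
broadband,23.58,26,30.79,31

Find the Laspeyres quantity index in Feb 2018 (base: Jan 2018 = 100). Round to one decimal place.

116.9

Laspeyres quantity index uses base-period prices as weights.
ΣP(Jan 2018)·Q(Feb 2018) = 19.61×78 + 3.39×105 + 2.85×343 + 23.58×31 = 1529.58 + 355.95 + 977.55 + 730.98 = 3594.06
ΣP(Jan 2018)·Q(Jan 2018) = 19.61×60 + 3.39×83 + 2.85×352 + 23.58×26 = 1176.6 + 281.37 + 1003.2 + 613.08 = 3074.25
Index = 3594.06 / 3074.25 × 100 = 116.9085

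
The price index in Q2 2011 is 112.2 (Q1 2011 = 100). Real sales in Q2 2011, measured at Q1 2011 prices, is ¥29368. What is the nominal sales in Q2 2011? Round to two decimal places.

Nominal = Real × (Index/100) = 29368 × (112.2/100)
        = 29368 × 1.122 = 32950.8960

32950.90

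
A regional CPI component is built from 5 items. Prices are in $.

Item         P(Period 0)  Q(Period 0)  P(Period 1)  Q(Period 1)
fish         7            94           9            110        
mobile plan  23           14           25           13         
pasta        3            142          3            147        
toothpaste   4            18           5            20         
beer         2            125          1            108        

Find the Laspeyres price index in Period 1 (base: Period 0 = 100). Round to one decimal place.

Laspeyres price index uses base-period quantities as weights.
ΣP(Period 1)·Q(Period 0) = 9×94 + 25×14 + 3×142 + 5×18 + 1×125 = 846 + 350 + 426 + 90 + 125 = 1837
ΣP(Period 0)·Q(Period 0) = 7×94 + 23×14 + 3×142 + 4×18 + 2×125 = 658 + 322 + 426 + 72 + 250 = 1728
Index = 1837 / 1728 × 100 = 106.3079

106.3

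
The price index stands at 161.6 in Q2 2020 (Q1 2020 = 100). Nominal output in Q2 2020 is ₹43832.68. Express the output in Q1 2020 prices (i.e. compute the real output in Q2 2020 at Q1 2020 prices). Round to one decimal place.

Real = Nominal ÷ (Index/100) = 43832.68 ÷ (161.6/100)
     = 43832.68 ÷ 1.616 = 27124.1832

27124.2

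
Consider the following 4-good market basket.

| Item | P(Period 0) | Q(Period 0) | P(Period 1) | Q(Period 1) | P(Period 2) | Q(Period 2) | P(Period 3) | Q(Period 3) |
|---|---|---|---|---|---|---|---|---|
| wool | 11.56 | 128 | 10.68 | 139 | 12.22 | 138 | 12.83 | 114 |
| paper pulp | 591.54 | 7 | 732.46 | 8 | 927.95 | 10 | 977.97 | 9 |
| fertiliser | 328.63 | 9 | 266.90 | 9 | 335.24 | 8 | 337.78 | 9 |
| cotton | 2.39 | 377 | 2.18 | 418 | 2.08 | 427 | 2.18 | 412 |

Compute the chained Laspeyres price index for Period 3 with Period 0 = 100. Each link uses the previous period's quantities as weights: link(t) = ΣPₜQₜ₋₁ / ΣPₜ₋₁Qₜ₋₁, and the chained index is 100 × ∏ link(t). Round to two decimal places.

Link Period 0→Period 1:
ΣP(Period 1)Q(Period 0) = 10.68×128 + 732.46×7 + 266.90×9 + 2.18×377 = 1367.04 + 5127.22 + 2402.1 + 821.86 = 9718.22
ΣP(Period 0)Q(Period 0) = 11.56×128 + 591.54×7 + 328.63×9 + 2.39×377 = 1479.68 + 4140.78 + 2957.67 + 901.03 = 9479.16
link = 9718.22/9479.16 = 1.025220
Link Period 1→Period 2:
ΣP(Period 2)Q(Period 1) = 12.22×139 + 927.95×8 + 335.24×9 + 2.08×418 = 1698.58 + 7423.6 + 3017.16 + 869.44 = 13008.78
ΣP(Period 1)Q(Period 1) = 10.68×139 + 732.46×8 + 266.90×9 + 2.18×418 = 1484.52 + 5859.68 + 2402.1 + 911.24 = 10657.54
link = 13008.78/10657.54 = 1.220618
Link Period 2→Period 3:
ΣP(Period 3)Q(Period 2) = 12.83×138 + 977.97×10 + 337.78×8 + 2.18×427 = 1770.54 + 9779.7 + 2702.24 + 930.86 = 15183.34
ΣP(Period 2)Q(Period 2) = 12.22×138 + 927.95×10 + 335.24×8 + 2.08×427 = 1686.36 + 9279.5 + 2681.92 + 888.16 = 14535.94
link = 15183.34/14535.94 = 1.044538
Chained index = 100 × 1.025220 × 1.220618 × 1.044538 = 130.7136

130.71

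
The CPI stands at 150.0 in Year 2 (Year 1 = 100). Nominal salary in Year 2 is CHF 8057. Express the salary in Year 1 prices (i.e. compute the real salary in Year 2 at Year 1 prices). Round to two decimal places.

Real = Nominal ÷ (Index/100) = 8057 ÷ (150.0/100)
     = 8057 ÷ 1.500 = 5371.3333

5371.33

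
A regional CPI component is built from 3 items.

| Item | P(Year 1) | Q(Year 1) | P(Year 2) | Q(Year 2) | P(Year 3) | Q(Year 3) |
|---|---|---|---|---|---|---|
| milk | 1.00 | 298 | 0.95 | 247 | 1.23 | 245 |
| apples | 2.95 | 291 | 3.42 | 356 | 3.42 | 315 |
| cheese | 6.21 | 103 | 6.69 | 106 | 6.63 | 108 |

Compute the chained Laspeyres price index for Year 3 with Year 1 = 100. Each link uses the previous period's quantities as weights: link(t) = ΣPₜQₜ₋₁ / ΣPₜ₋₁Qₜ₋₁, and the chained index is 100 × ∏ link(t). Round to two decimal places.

Link Year 1→Year 2:
ΣP(Year 2)Q(Year 1) = 0.95×298 + 3.42×291 + 6.69×103 = 283.1 + 995.22 + 689.07 = 1967.39
ΣP(Year 1)Q(Year 1) = 1.00×298 + 2.95×291 + 6.21×103 = 298 + 858.45 + 639.63 = 1796.08
link = 1967.39/1796.08 = 1.095380
Link Year 2→Year 3:
ΣP(Year 3)Q(Year 2) = 1.23×247 + 3.42×356 + 6.63×106 = 303.81 + 1217.52 + 702.78 = 2224.11
ΣP(Year 2)Q(Year 2) = 0.95×247 + 3.42×356 + 6.69×106 = 234.65 + 1217.52 + 709.14 = 2161.31
link = 2224.11/2161.31 = 1.029056
Chained index = 100 × 1.095380 × 1.029056 = 112.7208

112.72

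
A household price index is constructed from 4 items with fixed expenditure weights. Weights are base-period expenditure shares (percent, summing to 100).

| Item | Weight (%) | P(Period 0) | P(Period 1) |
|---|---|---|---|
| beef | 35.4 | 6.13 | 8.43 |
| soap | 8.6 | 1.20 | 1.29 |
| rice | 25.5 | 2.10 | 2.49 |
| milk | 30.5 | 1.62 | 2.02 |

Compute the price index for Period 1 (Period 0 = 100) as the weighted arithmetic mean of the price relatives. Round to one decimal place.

beef: 35.4 × (8.43/6.13) = 35.4 × 1.375204 = 48.6822
soap: 8.6 × (1.29/1.20) = 8.6 × 1.075000 = 9.2450
rice: 25.5 × (2.49/2.10) = 25.5 × 1.185714 = 30.2357
milk: 30.5 × (2.02/1.62) = 30.5 × 1.246914 = 38.0309
Index = Σ wᵢ·(p₁ᵢ/p₀ᵢ) = 48.6822 + 9.2450 + 30.2357 + 38.0309 = 126.1938

126.2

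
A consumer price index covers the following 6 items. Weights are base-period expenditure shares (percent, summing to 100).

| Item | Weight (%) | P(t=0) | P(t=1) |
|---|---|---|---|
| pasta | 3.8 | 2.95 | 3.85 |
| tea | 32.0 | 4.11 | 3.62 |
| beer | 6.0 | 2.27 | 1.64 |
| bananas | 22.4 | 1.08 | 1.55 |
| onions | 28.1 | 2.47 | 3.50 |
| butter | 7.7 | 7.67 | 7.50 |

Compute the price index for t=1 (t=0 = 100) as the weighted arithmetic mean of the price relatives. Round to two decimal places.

pasta: 3.8 × (3.85/2.95) = 3.8 × 1.305085 = 4.9593
tea: 32.0 × (3.62/4.11) = 32.0 × 0.880779 = 28.1849
beer: 6.0 × (1.64/2.27) = 6.0 × 0.722467 = 4.3348
bananas: 22.4 × (1.55/1.08) = 22.4 × 1.435185 = 32.1481
onions: 28.1 × (3.50/2.47) = 28.1 × 1.417004 = 39.8178
butter: 7.7 × (7.50/7.67) = 7.7 × 0.977836 = 7.5293
Index = Σ wᵢ·(p₁ᵢ/p₀ᵢ) = 4.9593 + 28.1849 + 4.3348 + 32.1481 + 39.8178 + 7.5293 = 116.9743

116.97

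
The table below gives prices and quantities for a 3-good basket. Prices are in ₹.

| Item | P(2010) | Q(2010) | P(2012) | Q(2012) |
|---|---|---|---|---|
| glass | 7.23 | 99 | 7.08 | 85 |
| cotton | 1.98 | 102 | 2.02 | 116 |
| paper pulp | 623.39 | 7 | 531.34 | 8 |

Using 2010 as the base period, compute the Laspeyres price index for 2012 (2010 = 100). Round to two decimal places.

Laspeyres price index uses base-period quantities as weights.
ΣP(2012)·Q(2010) = 7.08×99 + 2.02×102 + 531.34×7 = 700.92 + 206.04 + 3719.38 = 4626.34
ΣP(2010)·Q(2010) = 7.23×99 + 1.98×102 + 623.39×7 = 715.77 + 201.96 + 4363.73 = 5281.46
Index = 4626.34 / 5281.46 × 100 = 87.5959

87.60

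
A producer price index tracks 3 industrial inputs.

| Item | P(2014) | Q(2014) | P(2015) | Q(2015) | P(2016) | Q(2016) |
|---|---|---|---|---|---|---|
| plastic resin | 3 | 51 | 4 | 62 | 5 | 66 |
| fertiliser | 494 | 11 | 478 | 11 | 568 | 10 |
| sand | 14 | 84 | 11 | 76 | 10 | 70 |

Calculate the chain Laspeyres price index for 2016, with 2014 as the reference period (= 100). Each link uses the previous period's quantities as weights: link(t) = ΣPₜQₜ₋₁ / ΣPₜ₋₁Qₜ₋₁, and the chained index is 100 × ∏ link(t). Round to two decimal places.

Link 2014→2015:
ΣP(2015)Q(2014) = 4×51 + 478×11 + 11×84 = 204 + 5258 + 924 = 6386
ΣP(2014)Q(2014) = 3×51 + 494×11 + 14×84 = 153 + 5434 + 1176 = 6763
link = 6386/6763 = 0.944256
Link 2015→2016:
ΣP(2016)Q(2015) = 5×62 + 568×11 + 10×76 = 310 + 6248 + 760 = 7318
ΣP(2015)Q(2015) = 4×62 + 478×11 + 11×76 = 248 + 5258 + 836 = 6342
link = 7318/6342 = 1.153895
Chained index = 100 × 0.944256 × 1.153895 = 108.9571

108.96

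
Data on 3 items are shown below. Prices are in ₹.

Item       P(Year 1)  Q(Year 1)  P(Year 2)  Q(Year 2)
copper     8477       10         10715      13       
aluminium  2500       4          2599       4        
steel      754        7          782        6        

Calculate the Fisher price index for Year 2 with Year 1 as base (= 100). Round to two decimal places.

123.37

Laspeyres component (base-period weights):
ΣP(Year 2)Q(Year 1) = 10715×10 + 2599×4 + 782×7 = 107150 + 10396 + 5474 = 123020
ΣP(Year 1)Q(Year 1) = 8477×10 + 2500×4 + 754×7 = 84770 + 10000 + 5278 = 100048
L = 123020 / 100048 × 100 = 122.9610
Paasche component (current-period weights):
ΣP(Year 2)Q(Year 2) = 10715×13 + 2599×4 + 782×6 = 139295 + 10396 + 4692 = 154383
ΣP(Year 1)Q(Year 2) = 8477×13 + 2500×4 + 754×6 = 110201 + 10000 + 4524 = 124725
P = 154383 / 124725 × 100 = 123.7787
Fisher = √(L × P) = √(122.9610 × 123.7787) = 123.3692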